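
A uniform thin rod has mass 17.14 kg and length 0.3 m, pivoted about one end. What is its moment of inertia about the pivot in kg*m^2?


I = (1/3)*m*L^2 = (1/3)*17.14*0.3^2 = 0.5142

0.5142 kg*m^2


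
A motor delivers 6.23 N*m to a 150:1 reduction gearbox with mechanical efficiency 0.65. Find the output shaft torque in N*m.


tau_out = tau_in * N * eta = 6.23 * 150 * 0.65 = 607.4250

607.4250 N*m


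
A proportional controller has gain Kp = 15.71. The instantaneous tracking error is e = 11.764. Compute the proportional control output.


u_P = Kp * e = 15.71 * 11.764 = 184.8124

184.8124


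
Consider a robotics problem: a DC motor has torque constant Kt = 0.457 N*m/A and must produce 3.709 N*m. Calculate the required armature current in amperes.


I = tau / Kt = 3.709/0.457 = 8.1160

8.1160 A


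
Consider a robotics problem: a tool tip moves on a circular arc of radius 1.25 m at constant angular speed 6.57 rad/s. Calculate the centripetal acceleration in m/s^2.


a_c = omega^2 * r = 6.57^2 * 1.25 = 53.9561

53.9561 m/s^2


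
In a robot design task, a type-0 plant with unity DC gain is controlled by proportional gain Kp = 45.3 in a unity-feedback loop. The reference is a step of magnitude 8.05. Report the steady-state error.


e_ss = R/(1 + Kp) = 8.05/(1 + 45.3) = 8.05/46.3000 = 0.1739

0.1739


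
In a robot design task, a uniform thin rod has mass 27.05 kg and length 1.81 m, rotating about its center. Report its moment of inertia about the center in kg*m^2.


I = (1/12)*m*L^2 = (1/12)*27.05*1.81^2 = 7.3849

7.3849 kg*m^2


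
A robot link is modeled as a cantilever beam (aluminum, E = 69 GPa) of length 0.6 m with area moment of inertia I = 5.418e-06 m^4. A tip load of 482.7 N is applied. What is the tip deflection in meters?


delta = F*L^3/(3*E*I) = 482.7*0.6^3/(3*6.900e+10*5.418e-06)
      = 104.2632/1121526 = 9.2965e-05

9.2965e-05 m


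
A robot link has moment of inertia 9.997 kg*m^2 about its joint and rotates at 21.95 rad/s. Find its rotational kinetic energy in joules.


KE = (1/2)*I*omega^2 = 0.5*9.997*21.95^2 = 2408.2898

2408.2898 J


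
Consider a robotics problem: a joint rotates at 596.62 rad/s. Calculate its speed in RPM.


RPM = 596.62 * 60/(2*pi) = 5697.3013

5697.3013 RPM


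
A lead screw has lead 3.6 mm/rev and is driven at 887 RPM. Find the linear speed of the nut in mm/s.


v = lead * (RPM/60) = 3.6*887/60 = 53.2200

53.2200 mm/s


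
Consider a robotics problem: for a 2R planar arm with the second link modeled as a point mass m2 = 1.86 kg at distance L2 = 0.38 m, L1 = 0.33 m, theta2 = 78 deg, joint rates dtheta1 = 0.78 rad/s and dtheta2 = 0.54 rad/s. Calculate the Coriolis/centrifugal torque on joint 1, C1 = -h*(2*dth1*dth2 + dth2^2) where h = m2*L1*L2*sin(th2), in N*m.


h = m2*L1*L2*sin(th2) = 1.86*0.33*0.38*sin(78 deg) = 0.228147
C1 = -h*(2*0.78*0.54 + 0.54^2) = -0.228147*1.1340 = -0.2587

-0.2587 N*m


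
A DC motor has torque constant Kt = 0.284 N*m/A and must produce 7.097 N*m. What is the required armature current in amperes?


I = tau / Kt = 7.097/0.284 = 24.9894

24.9894 A


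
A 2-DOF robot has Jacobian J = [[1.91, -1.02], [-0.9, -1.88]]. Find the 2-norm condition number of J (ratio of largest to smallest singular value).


JJ^T eigenvalues: trace(JJ^T) = 9.0329, det(JJ^T) = det(J)^2 = 20.32927744
s_max^2 = (9.0329 + sqrt(0.27617265))/2 = 4.77921066
s_min^2 = (9.0329 - sqrt(0.27617265))/2 = 4.25368934
kappa = s_max/s_min = sqrt(4.77921066/4.25368934) = 1.0600

1.0600


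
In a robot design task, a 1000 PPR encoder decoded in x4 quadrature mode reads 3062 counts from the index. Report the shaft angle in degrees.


angle = counts * 360 / (PPR*4) = 3062 * 360 / 4000 = 275.5800

275.5800 degrees


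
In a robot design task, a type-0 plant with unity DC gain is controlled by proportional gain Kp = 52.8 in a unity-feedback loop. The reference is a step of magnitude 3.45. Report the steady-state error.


e_ss = R/(1 + Kp) = 3.45/(1 + 52.8) = 3.45/53.8000 = 0.0641

0.0641


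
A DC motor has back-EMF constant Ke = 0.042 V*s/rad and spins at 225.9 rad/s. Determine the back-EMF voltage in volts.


V_emf = Ke * omega = 0.042*225.9 = 9.4878

9.4878 V


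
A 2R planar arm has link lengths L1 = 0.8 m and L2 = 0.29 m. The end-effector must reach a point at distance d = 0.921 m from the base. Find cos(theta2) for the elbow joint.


cos(th2) = (d^2 - L1^2 - L2^2)/(2*L1*L2) = (0.921^2 - 0.8^2 - 0.29^2)/(2*0.8*0.29) = 0.2675

0.2675


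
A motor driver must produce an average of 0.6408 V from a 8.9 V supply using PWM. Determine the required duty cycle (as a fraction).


D = V_avg/V_supply = 0.6408/8.9 = 0.0720

0.0720


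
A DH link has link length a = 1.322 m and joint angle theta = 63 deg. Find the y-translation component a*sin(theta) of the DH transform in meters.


a*sin(theta) = 1.322*sin(63 deg) = 1.1779

1.1779 m


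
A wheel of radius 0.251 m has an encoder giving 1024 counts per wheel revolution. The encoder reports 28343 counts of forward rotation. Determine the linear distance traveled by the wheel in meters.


revs = 28343/1024 = 27.678711
d = revs * 2*pi*r = 27.678711 * 2*pi*0.251 = 43.6515

43.6515 m


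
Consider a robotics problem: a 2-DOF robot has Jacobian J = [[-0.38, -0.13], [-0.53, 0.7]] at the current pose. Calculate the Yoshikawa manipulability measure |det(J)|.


det(J) = -0.38*0.7 - (-0.13)*(-0.53) = -0.3349
|det(J)| = 0.3349

0.3349


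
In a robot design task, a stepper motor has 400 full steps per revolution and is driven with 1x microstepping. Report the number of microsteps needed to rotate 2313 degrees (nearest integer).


step_size = 360/(400*1) = 360/400 = 0.900000 deg
n = 2313/(360/400) = 2313*400/360 = 2570

2570 steps


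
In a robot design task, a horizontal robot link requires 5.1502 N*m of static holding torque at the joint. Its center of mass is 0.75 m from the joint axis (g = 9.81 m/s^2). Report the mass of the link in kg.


m = tau / (g*L) = 5.1502 / (9.81 * 0.75) = 0.7000

0.7000 kg


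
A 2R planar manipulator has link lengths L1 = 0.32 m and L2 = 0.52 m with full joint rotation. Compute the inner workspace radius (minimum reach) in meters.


r_min = |L1 - L2| = |0.32 - 0.52| = 0.2000

0.2000 m


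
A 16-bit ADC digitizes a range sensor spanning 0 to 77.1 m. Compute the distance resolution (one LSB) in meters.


res = range / 2^n = 77.1/2^16 = 77.1/65536 = 0.0012

0.0012 m


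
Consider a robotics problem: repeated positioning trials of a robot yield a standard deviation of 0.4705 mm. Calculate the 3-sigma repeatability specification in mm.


repeatability = 3*sigma = 3*0.4705 = 1.4115

1.4115 mm


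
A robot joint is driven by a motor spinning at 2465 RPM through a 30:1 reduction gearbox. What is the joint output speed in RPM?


omega_joint = omega_motor / N = 2465 / 30 = 82.1667

82.1667 RPM


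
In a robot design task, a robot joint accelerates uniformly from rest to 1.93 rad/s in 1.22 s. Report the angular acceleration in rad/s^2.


alpha = delta_omega / t = 1.93 / 1.22 = 1.5820

1.5820 rad/s^2


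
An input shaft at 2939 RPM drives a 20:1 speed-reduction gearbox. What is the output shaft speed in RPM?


omega_out = omega_in / N = 2939 / 20 = 146.9500

146.9500 RPM


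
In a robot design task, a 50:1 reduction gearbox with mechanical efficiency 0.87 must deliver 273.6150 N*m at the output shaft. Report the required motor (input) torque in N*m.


tau_in = tau_out / (N * eta) = 273.6150 / (50 * 0.87) = 6.2900

6.2900 N*m


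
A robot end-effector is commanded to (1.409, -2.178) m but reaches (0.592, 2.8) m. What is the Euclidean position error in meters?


dx = 0.592 - (1.409) = -0.8170, dy = 2.8 - (-2.178) = 4.9780
err = sqrt(0.667489 + 24.780484) = 5.0446

5.0446 m


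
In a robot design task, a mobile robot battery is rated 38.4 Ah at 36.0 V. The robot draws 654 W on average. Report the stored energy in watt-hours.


E = capacity * V = 38.4*36.0 = 1382.4000

1382.4000 Wh


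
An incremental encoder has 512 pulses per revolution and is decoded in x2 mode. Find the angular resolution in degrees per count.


resolution = 360 / (PPR * 2) = 360 / 1024 = 0.3516

0.3516 degrees


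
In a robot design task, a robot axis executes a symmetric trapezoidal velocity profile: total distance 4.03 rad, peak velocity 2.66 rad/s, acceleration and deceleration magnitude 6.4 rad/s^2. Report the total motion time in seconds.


t_acc = v/a = 2.66/6.4 = 0.415625 s
d_acc = v^2/(2a) = 0.552781 rad (each ramp)
d_cruise = 4.03 - 2*0.552781 = 2.924438 rad
t_cruise = 2.924438/2.66 = 1.099413 s
t_total = 2*0.415625 + 1.099413 = 1.9307

1.9307 s


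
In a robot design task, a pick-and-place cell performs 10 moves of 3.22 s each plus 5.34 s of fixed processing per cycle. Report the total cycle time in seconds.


T = 10*3.22 + 5.34 = 37.5400

37.5400 s


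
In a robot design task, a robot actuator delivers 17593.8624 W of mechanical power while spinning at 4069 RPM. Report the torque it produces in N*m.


omega = 4069 * 2*pi/60 = 426.104684 rad/s
tau = P / omega = 17593.8624 / 426.104684 = 41.2900

41.2900 N*m


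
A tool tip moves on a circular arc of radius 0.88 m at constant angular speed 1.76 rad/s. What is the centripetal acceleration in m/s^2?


a_c = omega^2 * r = 1.76^2 * 0.88 = 2.7259

2.7259 m/s^2


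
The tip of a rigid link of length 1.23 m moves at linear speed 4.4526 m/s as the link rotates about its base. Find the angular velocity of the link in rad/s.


omega = v / L = 4.4526 / 1.23 = 3.6200

3.6200 rad/s


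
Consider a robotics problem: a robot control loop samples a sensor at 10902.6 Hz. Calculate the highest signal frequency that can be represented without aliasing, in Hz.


f_max = f_s/2 = 10902.6/2 = 5451.3000

5451.3000 Hz


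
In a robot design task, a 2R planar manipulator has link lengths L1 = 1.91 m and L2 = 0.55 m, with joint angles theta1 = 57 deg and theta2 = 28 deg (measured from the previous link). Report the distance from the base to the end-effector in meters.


x = L1*cos(th1) + L2*cos(th1+th2) = 1.088196
y = L1*sin(th1) + L2*sin(th1+th2) = 2.149768
d = sqrt(x^2 + y^2) = sqrt(1.184171 + 4.621502) = 2.4095

2.4095 m


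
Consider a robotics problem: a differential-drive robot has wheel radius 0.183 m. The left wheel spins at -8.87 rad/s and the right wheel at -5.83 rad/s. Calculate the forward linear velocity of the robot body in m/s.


v = r*(wR + wL)/2 = 0.183*(-5.83 + -8.87)/2 = -1.3450

-1.3450 m/s


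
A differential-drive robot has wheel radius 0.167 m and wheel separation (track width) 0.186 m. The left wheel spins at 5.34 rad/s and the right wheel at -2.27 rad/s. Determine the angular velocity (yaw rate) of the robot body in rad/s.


omega = r*(wR - wL)/L = 0.167*(-2.27 - (5.34))/0.186 = -6.8326

-6.8326 rad/s


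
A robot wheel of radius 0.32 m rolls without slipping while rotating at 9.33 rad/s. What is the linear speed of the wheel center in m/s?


v = omega * r = 9.33 * 0.32 = 2.9856

2.9856 m/s


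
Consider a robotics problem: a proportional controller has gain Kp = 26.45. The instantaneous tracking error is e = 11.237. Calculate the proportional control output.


u_P = Kp * e = 26.45 * 11.237 = 297.2186

297.2186


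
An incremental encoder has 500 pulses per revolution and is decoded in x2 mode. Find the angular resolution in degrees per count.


resolution = 360 / (PPR * 2) = 360 / 1000 = 0.3600

0.3600 degrees


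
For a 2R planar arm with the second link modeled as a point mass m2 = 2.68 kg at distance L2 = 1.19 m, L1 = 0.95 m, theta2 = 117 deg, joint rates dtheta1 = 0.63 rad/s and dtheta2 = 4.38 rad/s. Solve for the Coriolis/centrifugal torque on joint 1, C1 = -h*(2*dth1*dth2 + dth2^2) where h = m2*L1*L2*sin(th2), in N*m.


h = m2*L1*L2*sin(th2) = 2.68*0.95*1.19*sin(117 deg) = 2.699518
C1 = -h*(2*0.63*4.38 + 4.38^2) = -2.699518*24.7032 = -66.6867

-66.6867 N*m


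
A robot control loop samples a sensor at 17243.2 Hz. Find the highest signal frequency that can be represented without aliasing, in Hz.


f_max = f_s/2 = 17243.2/2 = 8621.6000

8621.6000 Hz


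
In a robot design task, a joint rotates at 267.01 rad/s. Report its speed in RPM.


RPM = 267.01 * 60/(2*pi) = 2549.7577

2549.7577 RPM


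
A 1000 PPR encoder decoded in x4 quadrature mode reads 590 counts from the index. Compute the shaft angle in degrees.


angle = counts * 360 / (PPR*4) = 590 * 360 / 4000 = 53.1000

53.1000 degrees


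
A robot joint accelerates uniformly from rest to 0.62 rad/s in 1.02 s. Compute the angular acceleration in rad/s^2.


alpha = delta_omega / t = 0.62 / 1.02 = 0.6078

0.6078 rad/s^2


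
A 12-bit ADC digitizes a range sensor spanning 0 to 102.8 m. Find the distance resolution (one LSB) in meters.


res = range / 2^n = 102.8/2^12 = 102.8/4096 = 0.0251

0.0251 m


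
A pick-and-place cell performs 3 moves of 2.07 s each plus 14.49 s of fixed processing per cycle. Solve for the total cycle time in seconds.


T = 3*2.07 + 14.49 = 20.7000

20.7000 s


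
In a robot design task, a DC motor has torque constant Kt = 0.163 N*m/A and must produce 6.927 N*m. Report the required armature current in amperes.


I = tau / Kt = 6.927/0.163 = 42.4969

42.4969 A


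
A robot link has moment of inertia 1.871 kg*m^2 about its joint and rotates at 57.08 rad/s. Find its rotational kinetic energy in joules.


KE = (1/2)*I*omega^2 = 0.5*1.871*57.08^2 = 3047.9772

3047.9772 J


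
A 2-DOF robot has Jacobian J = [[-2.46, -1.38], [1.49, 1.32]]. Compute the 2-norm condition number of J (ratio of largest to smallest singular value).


JJ^T eigenvalues: trace(JJ^T) = 11.9185, det(JJ^T) = det(J)^2 = 1.41848100
s_max^2 = (11.9185 + sqrt(136.37671825))/2 = 11.79827214
s_min^2 = (11.9185 - sqrt(136.37671825))/2 = 0.12022786
kappa = s_max/s_min = sqrt(11.79827214/0.12022786) = 9.9062

9.9062


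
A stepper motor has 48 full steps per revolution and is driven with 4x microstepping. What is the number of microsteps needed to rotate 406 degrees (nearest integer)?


step_size = 360/(48*4) = 360/192 = 1.875000 deg
n = 406/(360/192) = 406*192/360 = 216.5333 -> 217

217 steps


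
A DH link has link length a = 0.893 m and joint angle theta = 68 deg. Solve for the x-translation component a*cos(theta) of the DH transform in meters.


a*cos(theta) = 0.893*cos(68 deg) = 0.3345

0.3345 m


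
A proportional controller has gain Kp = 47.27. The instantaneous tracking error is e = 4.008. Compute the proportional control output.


u_P = Kp * e = 47.27 * 4.008 = 189.4582

189.4582


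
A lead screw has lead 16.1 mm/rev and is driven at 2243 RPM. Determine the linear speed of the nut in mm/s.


v = lead * (RPM/60) = 16.1*2243/60 = 601.8717

601.8717 mm/s


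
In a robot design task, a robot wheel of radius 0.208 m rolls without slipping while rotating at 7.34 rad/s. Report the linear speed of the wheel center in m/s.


v = omega * r = 7.34 * 0.208 = 1.5267

1.5267 m/s


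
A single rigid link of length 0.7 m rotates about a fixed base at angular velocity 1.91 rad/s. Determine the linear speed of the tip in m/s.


v = L*omega = 0.7 * 1.91 = 1.3370

1.3370 m/s


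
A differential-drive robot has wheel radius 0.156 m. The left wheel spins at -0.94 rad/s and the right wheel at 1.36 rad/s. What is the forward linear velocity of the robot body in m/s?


v = r*(wR + wL)/2 = 0.156*(1.36 + -0.94)/2 = 0.0328

0.0328 m/s


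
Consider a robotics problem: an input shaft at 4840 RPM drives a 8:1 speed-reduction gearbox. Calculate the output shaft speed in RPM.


omega_out = omega_in / N = 4840 / 8 = 605.0000

605.0000 RPM


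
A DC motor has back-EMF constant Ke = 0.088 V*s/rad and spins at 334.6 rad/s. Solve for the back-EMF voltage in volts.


V_emf = Ke * omega = 0.088*334.6 = 29.4448

29.4448 V


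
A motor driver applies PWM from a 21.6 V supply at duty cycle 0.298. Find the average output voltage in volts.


V_avg = V_supply * D = 21.6*0.298 = 6.4368

6.4368 V


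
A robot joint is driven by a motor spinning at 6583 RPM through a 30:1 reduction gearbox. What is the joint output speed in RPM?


omega_joint = omega_motor / N = 6583 / 30 = 219.4333

219.4333 RPM


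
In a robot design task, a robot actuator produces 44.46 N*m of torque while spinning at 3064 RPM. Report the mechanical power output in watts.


omega = 3064 * 2*pi/60 = 320.861330 rad/s
P = tau * omega = 44.46 * 320.861330 = 14265.4947

14265.4947 W


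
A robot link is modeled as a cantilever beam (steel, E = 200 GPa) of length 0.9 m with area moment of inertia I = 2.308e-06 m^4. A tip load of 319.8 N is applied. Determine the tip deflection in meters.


delta = F*L^3/(3*E*I) = 319.8*0.9^3/(3*2.000e+11*2.308e-06)
      = 233.1342/1384800 = 1.6835e-04

1.6835e-04 m


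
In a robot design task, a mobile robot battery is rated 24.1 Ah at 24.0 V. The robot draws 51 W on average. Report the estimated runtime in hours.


E = 24.1*24.0 = 578.4000 Wh
t = E/P = 578.4000/51 = 11.3412

11.3412 hours


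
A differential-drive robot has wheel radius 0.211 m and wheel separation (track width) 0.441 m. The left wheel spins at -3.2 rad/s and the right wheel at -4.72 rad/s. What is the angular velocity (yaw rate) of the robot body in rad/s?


omega = r*(wR - wL)/L = 0.211*(-4.72 - (-3.2))/0.441 = -0.7273

-0.7273 rad/s


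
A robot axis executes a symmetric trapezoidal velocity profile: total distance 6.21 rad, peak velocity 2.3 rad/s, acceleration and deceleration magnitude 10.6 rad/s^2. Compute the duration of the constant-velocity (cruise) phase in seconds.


t_acc = v/a = 0.216981 s, d_acc = v^2/(2a) = 0.249528 rad each
d_cruise = 6.21 - 2*0.249528 = 5.710944 rad
t_cruise = d_cruise/v = 5.710944/2.3 = 2.4830

2.4830 s


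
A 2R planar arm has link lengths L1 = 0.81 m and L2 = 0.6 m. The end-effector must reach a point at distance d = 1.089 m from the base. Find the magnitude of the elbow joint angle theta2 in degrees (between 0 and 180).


cos(th2) = (d^2 - L1^2 - L2^2)/(2*L1*L2) = (1.089^2 - 0.81^2 - 0.6^2)/(2*0.81*0.6) = 0.17471296
th2 = acos(0.17471296) = 79.9380 deg

79.9380 degrees


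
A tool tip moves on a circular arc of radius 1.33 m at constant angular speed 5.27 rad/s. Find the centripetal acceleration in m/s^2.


a_c = omega^2 * r = 5.27^2 * 1.33 = 36.9380

36.9380 m/s^2


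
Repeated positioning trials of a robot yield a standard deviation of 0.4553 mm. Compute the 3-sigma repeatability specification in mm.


repeatability = 3*sigma = 3*0.4553 = 1.3659

1.3659 mm


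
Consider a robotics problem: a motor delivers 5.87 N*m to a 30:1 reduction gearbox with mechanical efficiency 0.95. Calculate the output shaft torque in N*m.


tau_out = tau_in * N * eta = 5.87 * 30 * 0.95 = 167.2950

167.2950 N*m


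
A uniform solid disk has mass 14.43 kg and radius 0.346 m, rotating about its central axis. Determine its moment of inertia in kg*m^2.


I = (1/2)*m*R^2 = 0.5*14.43*0.346^2 = 0.8638

0.8638 kg*m^2


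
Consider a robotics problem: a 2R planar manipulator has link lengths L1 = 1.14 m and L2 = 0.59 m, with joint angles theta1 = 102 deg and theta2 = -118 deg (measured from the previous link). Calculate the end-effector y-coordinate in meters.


y = L1*sin(th1) + L2*sin(th1+th2) = 1.14*sin(102 deg) + 0.59*sin(-16 deg) = 0.9525

0.9525 m


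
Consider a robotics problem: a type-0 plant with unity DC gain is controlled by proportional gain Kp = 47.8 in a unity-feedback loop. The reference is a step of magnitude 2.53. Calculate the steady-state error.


e_ss = R/(1 + Kp) = 2.53/(1 + 47.8) = 2.53/48.8000 = 0.0518

0.0518


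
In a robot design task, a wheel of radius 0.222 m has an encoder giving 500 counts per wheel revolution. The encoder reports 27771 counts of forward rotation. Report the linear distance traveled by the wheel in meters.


revs = 27771/500 = 55.542000
d = revs * 2*pi*r = 55.542000 * 2*pi*0.222 = 77.4737

77.4737 m


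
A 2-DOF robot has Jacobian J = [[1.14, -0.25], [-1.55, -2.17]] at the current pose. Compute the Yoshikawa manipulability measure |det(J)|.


det(J) = 1.14*-2.17 - (-0.25)*(-1.55) = -2.8613
|det(J)| = 2.8613

2.8613


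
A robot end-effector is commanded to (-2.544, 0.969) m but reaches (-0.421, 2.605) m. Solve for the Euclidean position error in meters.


dx = -0.421 - (-2.544) = 2.1230, dy = 2.605 - (0.969) = 1.6360
err = sqrt(4.507129 + 2.676496) = 2.6802

2.6802 m


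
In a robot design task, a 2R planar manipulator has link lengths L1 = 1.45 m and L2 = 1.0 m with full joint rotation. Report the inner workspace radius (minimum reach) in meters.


r_min = |L1 - L2| = |1.45 - 1.0| = 0.4500

0.4500 m


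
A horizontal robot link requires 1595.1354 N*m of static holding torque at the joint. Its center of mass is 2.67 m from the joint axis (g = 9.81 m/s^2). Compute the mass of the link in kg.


m = tau / (g*L) = 1595.1354 / (9.81 * 2.67) = 60.9000

60.9000 kg


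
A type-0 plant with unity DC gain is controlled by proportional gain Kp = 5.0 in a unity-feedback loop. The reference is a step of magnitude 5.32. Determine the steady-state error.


e_ss = R/(1 + Kp) = 5.32/(1 + 5.0) = 5.32/6.0000 = 0.8867

0.8867


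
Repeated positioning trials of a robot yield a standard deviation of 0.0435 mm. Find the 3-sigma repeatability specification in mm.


repeatability = 3*sigma = 3*0.0435 = 0.1305

0.1305 mm


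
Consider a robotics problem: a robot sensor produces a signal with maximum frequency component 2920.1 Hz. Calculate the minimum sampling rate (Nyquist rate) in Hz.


f_s,min = 2*f_max = 2*2920.1 = 5840.2000

5840.2000 Hz


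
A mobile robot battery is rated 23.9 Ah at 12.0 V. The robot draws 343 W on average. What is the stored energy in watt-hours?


E = capacity * V = 23.9*12.0 = 286.8000

286.8000 Wh


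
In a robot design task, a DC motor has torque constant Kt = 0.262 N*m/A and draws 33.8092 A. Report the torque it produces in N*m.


tau = Kt * I = 0.262*33.8092 = 8.8580

8.8580 N*m


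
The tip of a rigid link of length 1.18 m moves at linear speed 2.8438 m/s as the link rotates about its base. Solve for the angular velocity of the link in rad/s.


omega = v / L = 2.8438 / 1.18 = 2.4100

2.4100 rad/s


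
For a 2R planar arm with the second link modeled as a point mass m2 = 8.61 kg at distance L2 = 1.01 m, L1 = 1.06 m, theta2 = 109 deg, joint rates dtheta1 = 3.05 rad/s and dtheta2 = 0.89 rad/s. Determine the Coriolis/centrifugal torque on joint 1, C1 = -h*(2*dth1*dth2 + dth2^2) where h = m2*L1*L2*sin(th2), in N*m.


h = m2*L1*L2*sin(th2) = 8.61*1.06*1.01*sin(109 deg) = 8.715664
C1 = -h*(2*3.05*0.89 + 0.89^2) = -8.715664*6.2211 = -54.2210

-54.2210 N*m


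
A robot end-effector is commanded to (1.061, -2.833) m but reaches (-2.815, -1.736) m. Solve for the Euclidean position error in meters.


dx = -2.815 - (1.061) = -3.8760, dy = -1.736 - (-2.833) = 1.0970
err = sqrt(15.023376 + 1.203409) = 4.0282

4.0282 m


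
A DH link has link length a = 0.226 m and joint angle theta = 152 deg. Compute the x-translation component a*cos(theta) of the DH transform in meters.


a*cos(theta) = 0.226*cos(152 deg) = -0.1995

-0.1995 m


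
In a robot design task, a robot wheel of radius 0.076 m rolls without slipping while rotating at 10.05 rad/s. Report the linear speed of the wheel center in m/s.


v = omega * r = 10.05 * 0.076 = 0.7638

0.7638 m/s


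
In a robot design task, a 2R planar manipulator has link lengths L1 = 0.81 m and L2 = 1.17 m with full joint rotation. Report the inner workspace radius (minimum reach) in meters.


r_min = |L1 - L2| = |0.81 - 1.17| = 0.3600

0.3600 m


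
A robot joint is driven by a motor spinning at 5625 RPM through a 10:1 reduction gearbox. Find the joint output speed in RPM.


omega_joint = omega_motor / N = 5625 / 10 = 562.5000

562.5000 RPM


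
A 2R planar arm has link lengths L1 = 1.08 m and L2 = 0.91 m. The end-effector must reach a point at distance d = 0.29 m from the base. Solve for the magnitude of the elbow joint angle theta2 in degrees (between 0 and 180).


cos(th2) = (d^2 - L1^2 - L2^2)/(2*L1*L2) = (0.29^2 - 1.08^2 - 0.91^2)/(2*1.08*0.91) = -0.97191697
th2 = acos(-0.97191697) = 166.3893 deg

166.3893 degrees


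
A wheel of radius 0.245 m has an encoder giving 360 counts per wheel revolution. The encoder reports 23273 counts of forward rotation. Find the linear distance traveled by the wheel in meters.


revs = 23273/360 = 64.647222
d = revs * 2*pi*r = 64.647222 * 2*pi*0.245 = 99.5167

99.5167 m


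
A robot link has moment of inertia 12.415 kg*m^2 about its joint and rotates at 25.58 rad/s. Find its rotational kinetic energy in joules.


KE = (1/2)*I*omega^2 = 0.5*12.415*25.58^2 = 4061.7932

4061.7932 J


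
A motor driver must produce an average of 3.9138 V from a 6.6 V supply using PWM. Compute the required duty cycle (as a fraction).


D = V_avg/V_supply = 3.9138/6.6 = 0.5930

0.5930


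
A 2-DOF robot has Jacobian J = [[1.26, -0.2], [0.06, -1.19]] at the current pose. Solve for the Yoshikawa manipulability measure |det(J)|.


det(J) = 1.26*-1.19 - (-0.2)*(0.06) = -1.4874
|det(J)| = 1.4874

1.4874


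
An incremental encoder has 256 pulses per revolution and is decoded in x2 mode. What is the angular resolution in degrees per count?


resolution = 360 / (PPR * 2) = 360 / 512 = 0.7031

0.7031 degrees


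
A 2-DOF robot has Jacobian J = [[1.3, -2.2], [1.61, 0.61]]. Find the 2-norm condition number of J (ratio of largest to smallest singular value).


JJ^T eigenvalues: trace(JJ^T) = 9.4942, det(JJ^T) = det(J)^2 = 18.79222500
s_max^2 = (9.4942 + sqrt(14.97093364))/2 = 6.68171454
s_min^2 = (9.4942 - sqrt(14.97093364))/2 = 2.81248546
kappa = s_max/s_min = sqrt(6.68171454/2.81248546) = 1.5413

1.5413


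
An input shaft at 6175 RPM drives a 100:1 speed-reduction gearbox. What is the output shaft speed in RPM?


omega_out = omega_in / N = 6175 / 100 = 61.7500

61.7500 RPM


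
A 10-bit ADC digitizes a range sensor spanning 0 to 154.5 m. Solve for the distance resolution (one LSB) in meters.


res = range / 2^n = 154.5/2^10 = 154.5/1024 = 0.1509

0.1509 m


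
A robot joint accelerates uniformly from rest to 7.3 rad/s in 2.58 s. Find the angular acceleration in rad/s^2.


alpha = delta_omega / t = 7.3 / 2.58 = 2.8295

2.8295 rad/s^2


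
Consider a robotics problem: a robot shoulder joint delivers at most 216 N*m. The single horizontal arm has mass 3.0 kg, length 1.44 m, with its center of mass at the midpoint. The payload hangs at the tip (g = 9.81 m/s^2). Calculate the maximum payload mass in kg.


tau_arm = m_arm*g*(L/2) = 3.0*9.81*1.44/2 = 21.1896 N*m
tau_payload = tau_max - tau_arm = 216 - 21.1896 = 194.8104
m_payload = tau_payload / (g*L) = 194.8104 / (9.81*1.44) = 13.7905

13.7905 kg


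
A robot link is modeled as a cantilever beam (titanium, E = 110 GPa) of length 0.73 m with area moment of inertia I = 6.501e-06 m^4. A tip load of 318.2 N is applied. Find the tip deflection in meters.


delta = F*L^3/(3*E*I) = 318.2*0.73^3/(3*1.100e+11*6.501e-06)
      = 123.7852094/2145330 = 5.7700e-05

5.7700e-05 m


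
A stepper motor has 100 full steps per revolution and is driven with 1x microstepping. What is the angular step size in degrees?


step = 360/(100*1) = 360/100 = 3.6000

3.6000 degrees


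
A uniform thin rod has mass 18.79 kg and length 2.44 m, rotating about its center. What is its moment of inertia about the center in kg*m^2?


I = (1/12)*m*L^2 = (1/12)*18.79*2.44^2 = 9.3223

9.3223 kg*m^2


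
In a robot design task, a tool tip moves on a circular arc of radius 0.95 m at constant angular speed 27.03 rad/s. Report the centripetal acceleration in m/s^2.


a_c = omega^2 * r = 27.03^2 * 0.95 = 694.0899

694.0899 m/s^2


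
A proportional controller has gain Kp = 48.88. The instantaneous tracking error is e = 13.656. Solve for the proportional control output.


u_P = Kp * e = 48.88 * 13.656 = 667.5053

667.5053


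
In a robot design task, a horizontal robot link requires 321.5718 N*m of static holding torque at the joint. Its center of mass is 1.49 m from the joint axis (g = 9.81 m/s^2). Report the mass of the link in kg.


m = tau / (g*L) = 321.5718 / (9.81 * 1.49) = 22.0000

22.0000 kg


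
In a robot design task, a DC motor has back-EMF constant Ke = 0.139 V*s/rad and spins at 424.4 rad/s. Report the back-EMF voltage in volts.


V_emf = Ke * omega = 0.139*424.4 = 58.9916

58.9916 V


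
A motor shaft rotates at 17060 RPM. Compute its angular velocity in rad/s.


omega = 17060 * 2*pi/60 = 1786.5190

1786.5190 rad/s


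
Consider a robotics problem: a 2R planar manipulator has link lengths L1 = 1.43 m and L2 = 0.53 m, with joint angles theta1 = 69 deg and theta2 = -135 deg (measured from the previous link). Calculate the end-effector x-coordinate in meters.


x = L1*cos(th1) + L2*cos(th1+th2) = 1.43*cos(69 deg) + 0.53*cos(-66 deg) = 0.7280

0.7280 m


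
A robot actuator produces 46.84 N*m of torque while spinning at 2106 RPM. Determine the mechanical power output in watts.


omega = 2106 * 2*pi/60 = 220.539804 rad/s
P = tau * omega = 46.84 * 220.539804 = 10330.0844

10330.0844 W


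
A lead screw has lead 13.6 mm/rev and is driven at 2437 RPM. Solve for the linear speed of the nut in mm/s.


v = lead * (RPM/60) = 13.6*2437/60 = 552.3867

552.3867 mm/s


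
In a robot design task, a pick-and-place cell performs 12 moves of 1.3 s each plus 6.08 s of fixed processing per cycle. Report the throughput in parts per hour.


T_cycle = 12*1.3 + 6.08 = 21.6800 s
rate = 3600/T = 166.0517

166.0517 parts/hour


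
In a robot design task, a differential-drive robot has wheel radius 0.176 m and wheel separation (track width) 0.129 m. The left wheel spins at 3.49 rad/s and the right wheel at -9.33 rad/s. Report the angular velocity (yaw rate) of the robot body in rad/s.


omega = r*(wR - wL)/L = 0.176*(-9.33 - (3.49))/0.129 = -17.4909

-17.4909 rad/s


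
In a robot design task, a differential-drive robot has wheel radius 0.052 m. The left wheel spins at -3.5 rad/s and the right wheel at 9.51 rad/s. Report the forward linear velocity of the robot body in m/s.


v = r*(wR + wL)/2 = 0.052*(9.51 + -3.5)/2 = 0.1563

0.1563 m/s


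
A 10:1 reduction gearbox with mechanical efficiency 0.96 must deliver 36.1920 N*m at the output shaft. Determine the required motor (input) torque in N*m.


tau_in = tau_out / (N * eta) = 36.1920 / (10 * 0.96) = 3.7700

3.7700 N*m


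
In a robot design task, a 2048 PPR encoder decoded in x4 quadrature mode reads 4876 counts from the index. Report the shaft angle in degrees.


angle = counts * 360 / (PPR*4) = 4876 * 360 / 8192 = 214.2773

214.2773 degrees


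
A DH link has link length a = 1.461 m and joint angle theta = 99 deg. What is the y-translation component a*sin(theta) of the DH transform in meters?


a*sin(theta) = 1.461*sin(99 deg) = 1.4430

1.4430 m


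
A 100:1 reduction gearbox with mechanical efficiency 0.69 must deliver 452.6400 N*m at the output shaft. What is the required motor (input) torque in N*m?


tau_in = tau_out / (N * eta) = 452.6400 / (100 * 0.69) = 6.5600

6.5600 N*m


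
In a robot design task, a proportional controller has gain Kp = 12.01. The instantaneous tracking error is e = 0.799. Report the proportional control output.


u_P = Kp * e = 12.01 * 0.799 = 9.5960

9.5960


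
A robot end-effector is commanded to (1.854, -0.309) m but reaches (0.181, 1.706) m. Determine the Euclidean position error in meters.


dx = 0.181 - (1.854) = -1.6730, dy = 1.706 - (-0.309) = 2.0150
err = sqrt(2.798929 + 4.060225) = 2.6190

2.6190 m


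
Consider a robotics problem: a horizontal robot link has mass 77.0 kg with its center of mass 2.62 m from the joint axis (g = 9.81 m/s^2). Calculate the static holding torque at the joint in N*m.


tau = m*g*L = 77.0 * 9.81 * 2.62 = 1979.0694

1979.0694 N*m


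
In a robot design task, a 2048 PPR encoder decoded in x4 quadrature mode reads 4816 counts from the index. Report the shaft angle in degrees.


angle = counts * 360 / (PPR*4) = 4816 * 360 / 8192 = 211.6406

211.6406 degrees


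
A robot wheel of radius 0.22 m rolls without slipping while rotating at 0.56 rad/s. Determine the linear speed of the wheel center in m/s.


v = omega * r = 0.56 * 0.22 = 0.1232

0.1232 m/s


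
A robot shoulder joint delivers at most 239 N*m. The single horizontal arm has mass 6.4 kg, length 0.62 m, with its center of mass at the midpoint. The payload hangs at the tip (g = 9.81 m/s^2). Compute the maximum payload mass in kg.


tau_arm = m_arm*g*(L/2) = 6.4*9.81*0.62/2 = 19.4630 N*m
tau_payload = tau_max - tau_arm = 239 - 19.4630 = 219.5370
m_payload = tau_payload / (g*L) = 219.5370 / (9.81*0.62) = 36.0950

36.0950 kg


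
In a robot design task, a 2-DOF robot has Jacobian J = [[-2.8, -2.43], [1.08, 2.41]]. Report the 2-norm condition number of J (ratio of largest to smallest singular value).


JJ^T eigenvalues: trace(JJ^T) = 20.7194, det(JJ^T) = det(J)^2 = 17.00407696
s_max^2 = (20.7194 + sqrt(361.27722852))/2 = 19.86334704
s_min^2 = (20.7194 - sqrt(361.27722852))/2 = 0.85605296
kappa = s_max/s_min = sqrt(19.86334704/0.85605296) = 4.8170

4.8170


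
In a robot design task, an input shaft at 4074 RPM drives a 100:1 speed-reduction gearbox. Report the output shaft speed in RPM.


omega_out = omega_in / N = 4074 / 100 = 40.7400

40.7400 RPM


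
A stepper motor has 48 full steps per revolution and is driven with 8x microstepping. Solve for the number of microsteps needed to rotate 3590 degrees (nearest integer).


step_size = 360/(48*8) = 360/384 = 0.937500 deg
n = 3590/(360/384) = 3590*384/360 = 3829.3333 -> 3829

3829 steps


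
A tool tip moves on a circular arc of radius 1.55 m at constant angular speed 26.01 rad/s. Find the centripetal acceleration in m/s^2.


a_c = omega^2 * r = 26.01^2 * 1.55 = 1048.6062

1048.6062 m/s^2


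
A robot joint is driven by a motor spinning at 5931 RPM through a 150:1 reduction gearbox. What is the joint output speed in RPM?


omega_joint = omega_motor / N = 5931 / 150 = 39.5400

39.5400 RPM


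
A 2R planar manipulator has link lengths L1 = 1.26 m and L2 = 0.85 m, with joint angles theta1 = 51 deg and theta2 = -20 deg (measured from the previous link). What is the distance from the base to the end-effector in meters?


x = L1*cos(th1) + L2*cos(th1+th2) = 1.521536
y = L1*sin(th1) + L2*sin(th1+th2) = 1.416986
d = sqrt(x^2 + y^2) = sqrt(2.315072 + 2.007849) = 2.0792

2.0792 m


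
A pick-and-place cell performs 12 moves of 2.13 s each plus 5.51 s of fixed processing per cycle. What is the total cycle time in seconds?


T = 12*2.13 + 5.51 = 31.0700

31.0700 s


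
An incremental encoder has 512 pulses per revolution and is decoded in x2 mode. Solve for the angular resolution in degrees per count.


resolution = 360 / (PPR * 2) = 360 / 1024 = 0.3516

0.3516 degrees


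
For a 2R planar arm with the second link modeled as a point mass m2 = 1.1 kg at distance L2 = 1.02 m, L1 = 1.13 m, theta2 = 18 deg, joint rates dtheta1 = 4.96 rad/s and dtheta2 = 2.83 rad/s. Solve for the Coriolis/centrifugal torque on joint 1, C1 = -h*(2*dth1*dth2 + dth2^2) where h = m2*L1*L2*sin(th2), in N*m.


h = m2*L1*L2*sin(th2) = 1.1*1.13*1.02*sin(18 deg) = 0.391790
C1 = -h*(2*4.96*2.83 + 2.83^2) = -0.391790*36.0825 = -14.1368

-14.1368 N*m


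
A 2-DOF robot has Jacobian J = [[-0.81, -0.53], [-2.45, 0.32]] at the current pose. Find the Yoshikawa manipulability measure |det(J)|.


det(J) = -0.81*0.32 - (-0.53)*(-2.45) = -1.5577
|det(J)| = 1.5577

1.5577


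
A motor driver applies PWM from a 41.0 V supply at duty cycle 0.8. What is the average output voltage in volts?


V_avg = V_supply * D = 41.0*0.8 = 32.8000

32.8000 V


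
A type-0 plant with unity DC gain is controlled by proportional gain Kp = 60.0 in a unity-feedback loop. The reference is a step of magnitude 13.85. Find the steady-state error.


e_ss = R/(1 + Kp) = 13.85/(1 + 60.0) = 13.85/61.0000 = 0.2270

0.2270


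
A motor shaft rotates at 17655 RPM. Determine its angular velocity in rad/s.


omega = 17655 * 2*pi/60 = 1848.8273

1848.8273 rad/s


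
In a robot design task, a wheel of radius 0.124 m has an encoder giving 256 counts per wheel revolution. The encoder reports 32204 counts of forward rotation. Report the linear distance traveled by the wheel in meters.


revs = 32204/256 = 125.796875
d = revs * 2*pi*r = 125.796875 * 2*pi*0.124 = 98.0102

98.0102 m


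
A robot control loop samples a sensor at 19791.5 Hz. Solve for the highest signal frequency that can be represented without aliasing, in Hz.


f_max = f_s/2 = 19791.5/2 = 9895.7500

9895.7500 Hz


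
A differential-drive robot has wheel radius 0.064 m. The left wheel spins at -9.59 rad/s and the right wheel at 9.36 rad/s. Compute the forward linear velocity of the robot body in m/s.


v = r*(wR + wL)/2 = 0.064*(9.36 + -9.59)/2 = -0.0074

-0.0074 m/s


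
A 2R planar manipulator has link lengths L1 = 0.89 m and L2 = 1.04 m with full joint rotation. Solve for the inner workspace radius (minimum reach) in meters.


r_min = |L1 - L2| = |0.89 - 1.04| = 0.1500

0.1500 m


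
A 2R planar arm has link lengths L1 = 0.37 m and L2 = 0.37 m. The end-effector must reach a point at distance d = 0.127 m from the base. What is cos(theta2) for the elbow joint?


cos(th2) = (d^2 - L1^2 - L2^2)/(2*L1*L2) = (0.127^2 - 0.37^2 - 0.37^2)/(2*0.37*0.37) = -0.9411

-0.9411


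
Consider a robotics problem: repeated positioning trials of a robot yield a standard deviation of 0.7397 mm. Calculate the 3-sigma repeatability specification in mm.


repeatability = 3*sigma = 3*0.7397 = 2.2191

2.2191 mm


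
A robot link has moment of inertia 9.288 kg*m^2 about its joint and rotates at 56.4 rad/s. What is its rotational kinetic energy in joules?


KE = (1/2)*I*omega^2 = 0.5*9.288*56.4^2 = 14772.3782

14772.3782 J


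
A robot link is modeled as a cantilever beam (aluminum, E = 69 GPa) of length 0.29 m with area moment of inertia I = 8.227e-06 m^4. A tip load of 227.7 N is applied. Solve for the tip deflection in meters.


delta = F*L^3/(3*E*I) = 227.7*0.29^3/(3*6.900e+10*8.227e-06)
      = 5.5533753/1702989 = 3.2610e-06

3.2610e-06 m


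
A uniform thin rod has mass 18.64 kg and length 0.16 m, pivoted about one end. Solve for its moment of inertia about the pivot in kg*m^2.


I = (1/3)*m*L^2 = (1/3)*18.64*0.16^2 = 0.1591

0.1591 kg*m^2


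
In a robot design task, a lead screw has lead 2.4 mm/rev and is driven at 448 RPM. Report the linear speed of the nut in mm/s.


v = lead * (RPM/60) = 2.4*448/60 = 17.9200

17.9200 mm/s


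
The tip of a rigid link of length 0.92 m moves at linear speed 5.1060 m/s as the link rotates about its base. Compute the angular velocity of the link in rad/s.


omega = v / L = 5.1060 / 0.92 = 5.5500

5.5500 rad/s


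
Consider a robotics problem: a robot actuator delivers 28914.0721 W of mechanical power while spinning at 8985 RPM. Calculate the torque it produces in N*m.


omega = 8985 * 2*pi/60 = 940.907000 rad/s
tau = P / omega = 28914.0721 / 940.907000 = 30.7300

30.7300 N*m


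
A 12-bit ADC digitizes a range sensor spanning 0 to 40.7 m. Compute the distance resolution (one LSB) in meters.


res = range / 2^n = 40.7/2^12 = 40.7/4096 = 0.0099

0.0099 m


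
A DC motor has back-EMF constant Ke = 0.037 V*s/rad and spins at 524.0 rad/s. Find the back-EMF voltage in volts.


V_emf = Ke * omega = 0.037*524.0 = 19.3880

19.3880 V
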